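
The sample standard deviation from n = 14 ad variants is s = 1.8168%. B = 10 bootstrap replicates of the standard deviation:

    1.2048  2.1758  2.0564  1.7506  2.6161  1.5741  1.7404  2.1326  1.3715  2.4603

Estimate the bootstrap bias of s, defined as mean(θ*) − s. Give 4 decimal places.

mean(θ*) = (1.2048 + 2.1758 + 2.0564 + 1.7506 + 2.6161 + 1.5741 + 1.7404 + 2.1326 + 1.3715 + 2.4603) / 10 = 1.90826
bias = 1.90826 − 1.8168

bias = +0.0915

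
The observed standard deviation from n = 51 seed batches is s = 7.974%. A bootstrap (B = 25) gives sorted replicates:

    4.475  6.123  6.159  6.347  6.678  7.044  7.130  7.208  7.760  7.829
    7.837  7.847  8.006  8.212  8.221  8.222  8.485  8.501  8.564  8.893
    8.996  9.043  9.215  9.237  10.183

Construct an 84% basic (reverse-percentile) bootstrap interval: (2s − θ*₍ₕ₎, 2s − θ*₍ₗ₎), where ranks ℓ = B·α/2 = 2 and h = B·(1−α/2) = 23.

(6.733, 9.825)

Percentile endpoints at ranks 2 and 23: θ*₍2₎ = 6.123, θ*₍23₎ = 9.215.
Basic interval reflects these around s:
  lower = 2 × 7.974 − 9.215 = 6.733
  upper = 2 × 7.974 − 6.123 = 9.825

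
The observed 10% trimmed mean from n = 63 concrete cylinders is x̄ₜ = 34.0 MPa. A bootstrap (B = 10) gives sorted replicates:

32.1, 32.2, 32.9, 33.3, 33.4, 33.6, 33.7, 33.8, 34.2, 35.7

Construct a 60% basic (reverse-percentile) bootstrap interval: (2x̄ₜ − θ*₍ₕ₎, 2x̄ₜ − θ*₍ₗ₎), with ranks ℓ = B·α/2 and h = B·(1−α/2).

Percentile endpoints at ranks 2 and 8: θ*₍2₎ = 32.2, θ*₍8₎ = 33.8.
Basic interval reflects these around x̄ₜ:
  lower = 2 × 34.0 − 33.8 = 34.2
  upper = 2 × 34.0 − 32.2 = 35.8

(34.2, 35.8)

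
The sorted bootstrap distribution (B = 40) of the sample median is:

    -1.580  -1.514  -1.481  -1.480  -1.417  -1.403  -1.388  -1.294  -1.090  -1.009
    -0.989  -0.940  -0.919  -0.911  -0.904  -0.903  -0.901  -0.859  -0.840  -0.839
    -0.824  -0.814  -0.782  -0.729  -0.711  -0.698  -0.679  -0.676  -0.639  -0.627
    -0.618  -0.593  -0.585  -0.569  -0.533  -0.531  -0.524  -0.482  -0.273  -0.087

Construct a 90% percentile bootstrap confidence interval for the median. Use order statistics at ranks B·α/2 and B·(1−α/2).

α = 0.10; lower rank = 40 × 0.050 = 2; upper rank = 40 × 0.950 = 38.
The 2nd smallest replicate is -1.514; the 38th is -0.482.

(-1.514, -0.482)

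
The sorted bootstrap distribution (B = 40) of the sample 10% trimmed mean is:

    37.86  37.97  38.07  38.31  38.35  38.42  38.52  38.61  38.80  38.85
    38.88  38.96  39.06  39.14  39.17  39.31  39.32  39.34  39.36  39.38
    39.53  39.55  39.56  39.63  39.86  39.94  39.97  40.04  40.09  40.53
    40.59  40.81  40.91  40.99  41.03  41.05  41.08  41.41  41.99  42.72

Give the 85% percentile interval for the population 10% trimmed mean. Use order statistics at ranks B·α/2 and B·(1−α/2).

(38.07, 41.08)

α = 0.15; lower rank = 40 × 0.075 = 3; upper rank = 40 × 0.925 = 37.
The 3rd smallest replicate is 38.07; the 37th is 41.08.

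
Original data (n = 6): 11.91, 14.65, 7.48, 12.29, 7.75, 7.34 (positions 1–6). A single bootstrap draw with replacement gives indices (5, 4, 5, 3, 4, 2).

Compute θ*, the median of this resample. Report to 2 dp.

Resample values: 7.75, 12.29, 7.75, 7.48, 12.29, 14.65.
Sorted: 7.48, 7.75, 7.75, 12.29, 12.29, 14.65
Median = average of the two middle values = 10.02

θ* = 10.02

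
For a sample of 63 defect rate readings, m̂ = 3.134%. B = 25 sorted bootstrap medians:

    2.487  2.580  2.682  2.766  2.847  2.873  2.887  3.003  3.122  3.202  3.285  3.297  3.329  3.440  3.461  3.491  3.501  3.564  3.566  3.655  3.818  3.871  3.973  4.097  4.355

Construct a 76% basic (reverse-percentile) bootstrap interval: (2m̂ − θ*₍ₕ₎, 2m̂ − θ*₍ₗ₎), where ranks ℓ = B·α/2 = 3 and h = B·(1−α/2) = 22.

(2.397, 3.586)

Percentile endpoints at ranks 3 and 22: θ*₍3₎ = 2.682, θ*₍22₎ = 3.871.
Basic interval reflects these around m̂:
  lower = 2 × 3.134 − 3.871 = 2.397
  upper = 2 × 3.134 − 2.682 = 3.586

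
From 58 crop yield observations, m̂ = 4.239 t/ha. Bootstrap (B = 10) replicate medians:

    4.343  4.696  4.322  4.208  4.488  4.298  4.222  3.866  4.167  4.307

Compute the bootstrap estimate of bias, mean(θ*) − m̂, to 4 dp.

bias = +0.0527

mean(θ*) = (4.343 + 4.696 + 4.322 + 4.208 + 4.488 + 4.298 + 4.222 + 3.866 + 4.167 + 4.307) / 10 = 4.29170
bias = 4.29170 − 4.239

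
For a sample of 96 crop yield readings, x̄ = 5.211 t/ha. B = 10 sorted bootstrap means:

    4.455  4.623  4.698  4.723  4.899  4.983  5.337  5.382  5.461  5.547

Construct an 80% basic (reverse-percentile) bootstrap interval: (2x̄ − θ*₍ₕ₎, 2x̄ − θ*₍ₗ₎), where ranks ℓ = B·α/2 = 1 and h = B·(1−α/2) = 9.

(4.961, 5.967)

Percentile endpoints at ranks 1 and 9: θ*₍1₎ = 4.455, θ*₍9₎ = 5.461.
Basic interval reflects these around x̄:
  lower = 2 × 5.211 − 5.461 = 4.961
  upper = 2 × 5.211 − 4.455 = 5.967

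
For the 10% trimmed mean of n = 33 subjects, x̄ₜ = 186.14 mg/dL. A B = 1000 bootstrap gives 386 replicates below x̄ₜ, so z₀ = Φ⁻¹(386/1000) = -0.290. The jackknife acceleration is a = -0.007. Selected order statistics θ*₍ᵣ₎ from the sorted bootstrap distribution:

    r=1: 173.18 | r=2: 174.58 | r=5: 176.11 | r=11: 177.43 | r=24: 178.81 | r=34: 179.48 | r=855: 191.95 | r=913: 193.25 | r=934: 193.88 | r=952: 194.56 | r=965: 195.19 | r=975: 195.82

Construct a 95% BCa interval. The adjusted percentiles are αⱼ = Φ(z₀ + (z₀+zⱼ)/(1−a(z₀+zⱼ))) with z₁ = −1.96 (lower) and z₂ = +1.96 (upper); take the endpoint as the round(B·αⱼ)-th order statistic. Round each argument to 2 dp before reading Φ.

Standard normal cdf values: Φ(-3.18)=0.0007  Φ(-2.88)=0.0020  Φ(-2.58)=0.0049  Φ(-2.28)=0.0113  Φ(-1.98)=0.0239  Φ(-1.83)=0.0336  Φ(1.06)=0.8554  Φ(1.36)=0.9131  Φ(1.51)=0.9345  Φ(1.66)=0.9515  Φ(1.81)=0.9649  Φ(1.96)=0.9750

Lower: z₀ + z₁ = -0.290 + (-1.960) = -2.250; 1 − a(z₀+z₁) = 1 − (-0.007)(-2.250) = 0.9842; argument = -0.290 + (-2.250)/0.9842 = -2.5760 → -2.58.
α₁ = Φ(-2.58) = 0.0049; rank = round(1000 × 0.0049) = 5; θ*₍5₎ = 176.11.
Upper: z₀ + z₂ = 1.670; 1 − a(z₀+z₂) = 1.0117; argument = 1.3607 → 1.36; α₂ = 0.9131; rank = 913; θ*₍913₎ = 193.25.

(176.11, 193.25)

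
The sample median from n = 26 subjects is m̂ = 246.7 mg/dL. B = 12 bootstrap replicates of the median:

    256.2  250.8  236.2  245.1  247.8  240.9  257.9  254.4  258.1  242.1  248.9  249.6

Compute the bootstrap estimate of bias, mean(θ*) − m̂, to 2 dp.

bias = +2.30

mean(θ*) = (256.2 + 250.8 + 236.2 + 245.1 + 247.8 + 240.9 + 257.9 + 254.4 + 258.1 + 242.1 + 248.9 + 249.6) / 12 = 249.000
bias = 249.000 − 246.7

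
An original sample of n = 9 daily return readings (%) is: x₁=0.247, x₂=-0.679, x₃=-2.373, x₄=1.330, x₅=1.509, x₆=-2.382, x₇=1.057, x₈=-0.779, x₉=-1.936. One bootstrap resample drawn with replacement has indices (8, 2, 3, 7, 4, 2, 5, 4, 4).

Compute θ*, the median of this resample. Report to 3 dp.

Resample values: -0.779, -0.679, -2.373, 1.057, 1.330, -0.679, 1.509, 1.330, 1.330.
Sorted: -2.373, -0.779, -0.679, -0.679, 1.057, 1.330, 1.330, 1.330, 1.509
Median = middle value = 1.057

θ* = 1.057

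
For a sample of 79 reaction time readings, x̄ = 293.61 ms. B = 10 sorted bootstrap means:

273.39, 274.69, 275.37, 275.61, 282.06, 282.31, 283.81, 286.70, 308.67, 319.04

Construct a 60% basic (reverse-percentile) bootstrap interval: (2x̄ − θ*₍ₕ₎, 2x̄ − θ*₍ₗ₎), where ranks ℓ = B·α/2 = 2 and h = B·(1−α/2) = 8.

Percentile endpoints at ranks 2 and 8: θ*₍2₎ = 274.69, θ*₍8₎ = 286.70.
Basic interval reflects these around x̄:
  lower = 2 × 293.61 − 286.70 = 300.52
  upper = 2 × 293.61 − 274.69 = 312.53

(300.52, 312.53)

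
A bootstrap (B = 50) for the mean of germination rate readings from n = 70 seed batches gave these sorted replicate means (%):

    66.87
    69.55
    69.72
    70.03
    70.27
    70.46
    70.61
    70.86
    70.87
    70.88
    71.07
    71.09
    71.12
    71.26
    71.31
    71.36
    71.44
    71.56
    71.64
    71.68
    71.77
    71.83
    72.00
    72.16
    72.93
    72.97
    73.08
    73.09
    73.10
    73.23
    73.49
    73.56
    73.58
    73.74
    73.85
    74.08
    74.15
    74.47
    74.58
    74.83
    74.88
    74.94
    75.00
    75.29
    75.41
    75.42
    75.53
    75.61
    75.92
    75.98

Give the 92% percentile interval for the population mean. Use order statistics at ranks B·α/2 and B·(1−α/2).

(69.55, 75.61)

α = 0.08; lower rank = 50 × 0.040 = 2; upper rank = 50 × 0.960 = 48.
The 2nd smallest replicate is 69.55; the 48th is 75.61.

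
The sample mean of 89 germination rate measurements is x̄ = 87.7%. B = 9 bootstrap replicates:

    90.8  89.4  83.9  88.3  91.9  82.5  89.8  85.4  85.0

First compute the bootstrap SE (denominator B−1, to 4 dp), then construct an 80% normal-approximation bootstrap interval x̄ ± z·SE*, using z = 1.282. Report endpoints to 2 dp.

(83.44, 91.96)

Mean of replicates = 87.4444; sum of squared deviations = 88.3822; SE* = √(88.3822/8) = 3.3238
Margin = 1.282 × 3.3238 = 4.261
Interval: 87.7 ± 4.261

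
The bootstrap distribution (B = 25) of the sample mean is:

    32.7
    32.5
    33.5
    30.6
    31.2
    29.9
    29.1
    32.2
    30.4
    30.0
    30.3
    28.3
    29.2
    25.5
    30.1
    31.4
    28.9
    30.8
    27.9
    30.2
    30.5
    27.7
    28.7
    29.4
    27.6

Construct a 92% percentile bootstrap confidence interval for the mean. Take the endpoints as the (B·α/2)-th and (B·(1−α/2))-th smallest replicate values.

(25.5, 32.7)

Sorted replicates: 25.5, 27.6, 27.7, 27.9, 28.3, 28.7, 28.9, 29.1, 29.2, 29.4, 29.9, 30.0, 30.1, 30.2, 30.3, 30.4, 30.5, 30.6, 30.8, 31.2, 31.4, 32.2, 32.5, 32.7, 33.5
α = 0.08; lower rank = 25 × 0.040 = 1; upper rank = 25 × 0.960 = 24.
The 1st smallest replicate is 25.5; the 24th is 32.7.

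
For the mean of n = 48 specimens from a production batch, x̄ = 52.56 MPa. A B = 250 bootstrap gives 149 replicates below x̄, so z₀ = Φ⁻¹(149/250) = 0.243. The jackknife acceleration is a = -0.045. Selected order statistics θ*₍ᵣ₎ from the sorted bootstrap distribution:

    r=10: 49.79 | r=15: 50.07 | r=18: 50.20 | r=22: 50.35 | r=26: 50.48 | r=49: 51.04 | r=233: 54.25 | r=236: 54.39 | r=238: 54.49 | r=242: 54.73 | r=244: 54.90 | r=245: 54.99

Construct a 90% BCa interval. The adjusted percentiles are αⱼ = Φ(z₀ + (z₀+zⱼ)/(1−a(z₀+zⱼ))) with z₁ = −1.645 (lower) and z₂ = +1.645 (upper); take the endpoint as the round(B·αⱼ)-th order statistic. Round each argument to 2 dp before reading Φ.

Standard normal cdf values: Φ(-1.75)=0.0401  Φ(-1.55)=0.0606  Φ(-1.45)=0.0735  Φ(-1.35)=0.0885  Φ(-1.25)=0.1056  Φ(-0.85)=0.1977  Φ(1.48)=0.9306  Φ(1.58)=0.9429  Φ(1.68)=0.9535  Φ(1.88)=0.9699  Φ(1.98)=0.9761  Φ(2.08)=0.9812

(50.48, 54.90)

Lower: z₀ + z₁ = 0.243 + (-1.645) = -1.402; 1 − a(z₀+z₁) = 1 − (-0.045)(-1.402) = 0.9369; argument = 0.243 + (-1.402)/0.9369 = -1.2534 → -1.25.
α₁ = Φ(-1.25) = 0.1056; rank = round(250 × 0.1056) = 26; θ*₍26₎ = 50.48.
Upper: z₀ + z₂ = 1.888; 1 − a(z₀+z₂) = 1.0850; argument = 1.9832 → 1.98; α₂ = 0.9761; rank = 244; θ*₍244₎ = 54.90.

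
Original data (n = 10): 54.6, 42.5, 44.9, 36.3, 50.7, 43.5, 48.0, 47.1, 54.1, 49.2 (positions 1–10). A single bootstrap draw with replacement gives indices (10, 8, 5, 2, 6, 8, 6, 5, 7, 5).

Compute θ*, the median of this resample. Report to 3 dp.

Resample values: 49.2, 47.1, 50.7, 42.5, 43.5, 47.1, 43.5, 50.7, 48.0, 50.7.
Sorted: 42.5, 43.5, 43.5, 47.1, 47.1, 48.0, 49.2, 50.7, 50.7, 50.7
Median = average of the two middle values = 47.550

θ* = 47.550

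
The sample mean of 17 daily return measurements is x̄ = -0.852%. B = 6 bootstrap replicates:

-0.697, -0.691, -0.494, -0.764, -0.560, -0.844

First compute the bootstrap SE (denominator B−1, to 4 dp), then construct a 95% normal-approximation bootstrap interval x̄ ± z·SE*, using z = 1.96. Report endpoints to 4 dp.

(-1.1048, -0.5992)

Mean of replicates = -0.6750; sum of squared deviations = 0.0832; SE* = √(0.0832/5) = 0.1290
Margin = 1.96 × 0.1290 = 0.25284
Interval: -0.852 ± 0.25284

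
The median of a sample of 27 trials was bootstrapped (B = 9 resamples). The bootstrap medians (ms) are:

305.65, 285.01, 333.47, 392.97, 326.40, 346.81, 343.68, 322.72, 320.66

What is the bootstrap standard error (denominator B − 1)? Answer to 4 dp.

SE* = 30.0232

Bootstrap SE is the standard deviation of the 9 replicate medians.
Mean of replicates: (305.65 + 285.01 + 333.47 + 392.97 + 326.40 + 346.81 + 343.68 + 322.72 + 320.66) / 9 = 2977.37000 / 9 = 330.81889
Sum of squared deviations: (−25.16889)² + (−45.80889)² + (+2.65111)² + (+62.15111)² + (−4.41889)² + (+15.99111)² + (+12.86111)² + (−8.09889)² + (−10.15889)² = 7211.16169
Variance = 7211.16169 / 8 = 901.39521
SE* = √901.39521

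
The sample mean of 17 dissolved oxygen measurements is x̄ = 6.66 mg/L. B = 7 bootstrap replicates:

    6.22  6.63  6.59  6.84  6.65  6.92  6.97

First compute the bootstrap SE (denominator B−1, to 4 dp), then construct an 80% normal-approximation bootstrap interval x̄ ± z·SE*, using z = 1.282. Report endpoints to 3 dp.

Mean of replicates = 6.6886; sum of squared deviations = 0.3899; SE* = √(0.3899/6) = 0.2549
Margin = 1.282 × 0.2549 = 0.3268
Interval: 6.66 ± 0.3268

(6.333, 6.987)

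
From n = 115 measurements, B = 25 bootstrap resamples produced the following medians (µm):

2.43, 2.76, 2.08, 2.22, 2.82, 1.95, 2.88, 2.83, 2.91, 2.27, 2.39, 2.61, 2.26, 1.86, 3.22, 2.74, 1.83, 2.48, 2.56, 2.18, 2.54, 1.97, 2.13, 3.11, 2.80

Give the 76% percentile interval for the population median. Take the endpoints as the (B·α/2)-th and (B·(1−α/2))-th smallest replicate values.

Sorted replicates: 1.83, 1.86, 1.95, 1.97, 2.08, 2.13, 2.18, 2.22, 2.26, 2.27, 2.39, 2.43, 2.48, 2.54, 2.56, 2.61, 2.74, 2.76, 2.80, 2.82, 2.83, 2.88, 2.91, 3.11, 3.22
α = 0.24; lower rank = 25 × 0.120 = 3; upper rank = 25 × 0.880 = 22.
The 3rd smallest replicate is 1.95; the 22nd is 2.88.

(1.95, 2.88)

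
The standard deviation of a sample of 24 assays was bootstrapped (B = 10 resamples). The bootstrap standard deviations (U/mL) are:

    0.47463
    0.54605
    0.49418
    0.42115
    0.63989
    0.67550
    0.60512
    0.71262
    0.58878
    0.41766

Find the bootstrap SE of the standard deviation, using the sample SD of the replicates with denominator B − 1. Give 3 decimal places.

Bootstrap SE is the standard deviation of the 10 replicate standard deviations.
Mean of replicates: (0.47463 + 0.54605 + 0.49418 + 0.42115 + 0.63989 + 0.67550 + 0.60512 + 0.71262 + 0.58878 + 0.41766) / 10 = 5.575580 / 10 = 0.557558
Sum of squared deviations: (−0.082928)² + (−0.011508)² + (−0.063378)² + (−0.136408)² + (+0.082332)² + (+0.117942)² + (+0.047562)² + (+0.155062)² + (+0.031222)² + (−0.139898)² = 0.097175
Variance = 0.097175 / 9 = 0.010797
SE* = √0.010797

SE* = 0.104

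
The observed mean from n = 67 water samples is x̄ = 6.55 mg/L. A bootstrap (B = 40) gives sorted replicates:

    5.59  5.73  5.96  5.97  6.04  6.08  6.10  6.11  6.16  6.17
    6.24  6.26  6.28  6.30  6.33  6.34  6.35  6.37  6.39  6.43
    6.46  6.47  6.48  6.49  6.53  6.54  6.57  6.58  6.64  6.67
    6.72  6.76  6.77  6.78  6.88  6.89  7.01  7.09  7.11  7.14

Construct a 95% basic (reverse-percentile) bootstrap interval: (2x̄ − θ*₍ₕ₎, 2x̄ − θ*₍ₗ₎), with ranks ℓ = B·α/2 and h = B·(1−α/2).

Percentile endpoints at ranks 1 and 39: θ*₍1₎ = 5.59, θ*₍39₎ = 7.11.
Basic interval reflects these around x̄:
  lower = 2 × 6.55 − 7.11 = 5.99
  upper = 2 × 6.55 − 5.59 = 7.51

(5.99, 7.51)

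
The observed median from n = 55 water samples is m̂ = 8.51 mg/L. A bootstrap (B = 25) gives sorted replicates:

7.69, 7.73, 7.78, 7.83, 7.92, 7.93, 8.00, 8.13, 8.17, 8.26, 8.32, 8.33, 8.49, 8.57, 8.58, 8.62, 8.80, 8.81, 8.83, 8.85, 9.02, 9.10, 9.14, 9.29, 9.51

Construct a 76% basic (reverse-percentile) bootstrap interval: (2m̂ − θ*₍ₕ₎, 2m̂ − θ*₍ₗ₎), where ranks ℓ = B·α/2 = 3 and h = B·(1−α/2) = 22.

Percentile endpoints at ranks 3 and 22: θ*₍3₎ = 7.78, θ*₍22₎ = 9.10.
Basic interval reflects these around m̂:
  lower = 2 × 8.51 − 9.10 = 7.92
  upper = 2 × 8.51 − 7.78 = 9.24

(7.92, 9.24)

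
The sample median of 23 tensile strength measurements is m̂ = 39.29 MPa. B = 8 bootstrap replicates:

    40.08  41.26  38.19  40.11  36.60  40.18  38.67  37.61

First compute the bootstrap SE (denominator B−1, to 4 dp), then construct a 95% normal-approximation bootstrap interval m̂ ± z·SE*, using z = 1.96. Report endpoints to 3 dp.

(36.209, 42.371)

Mean of replicates = 39.0875; sum of squared deviations = 17.2943; SE* = √(17.2943/7) = 1.5718
Margin = 1.96 × 1.5718 = 3.0807
Interval: 39.29 ± 3.0807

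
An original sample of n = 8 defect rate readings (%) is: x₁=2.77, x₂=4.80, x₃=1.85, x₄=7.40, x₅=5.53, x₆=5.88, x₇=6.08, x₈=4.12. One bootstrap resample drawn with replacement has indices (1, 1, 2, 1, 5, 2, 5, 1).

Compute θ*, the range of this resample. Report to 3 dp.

θ* = 2.760

Resample values: 2.77, 2.77, 4.80, 2.77, 5.53, 4.80, 5.53, 2.77.
Range = 5.53 − 2.77 = 2.760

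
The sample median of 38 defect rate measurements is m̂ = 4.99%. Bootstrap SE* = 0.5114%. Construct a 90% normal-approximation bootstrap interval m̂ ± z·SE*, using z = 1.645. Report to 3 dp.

(4.149, 5.831)

Margin = 1.645 × 0.5114 = 0.8413
Interval: 4.99 ± 0.8413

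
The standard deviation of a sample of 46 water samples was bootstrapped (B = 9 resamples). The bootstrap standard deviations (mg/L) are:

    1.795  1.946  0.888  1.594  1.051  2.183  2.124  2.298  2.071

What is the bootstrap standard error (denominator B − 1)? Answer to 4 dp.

Bootstrap SE is the standard deviation of the 9 replicate standard deviations.
Mean of replicates: (1.795 + 1.946 + 0.888 + 1.594 + 1.051 + 2.183 + 2.124 + 2.298 + 2.071) / 9 = 15.95000 / 9 = 1.77222
Sum of squared deviations: (+0.02278)² + (+0.17378)² + (−0.88422)² + (−0.17822)² + (−0.72122)² + (+0.41078)² + (+0.35178)² + (+0.52578)² + (+0.29878)² = 2.02269
Variance = 2.02269 / 8 = 0.25284
SE* = √0.25284

SE* = 0.5028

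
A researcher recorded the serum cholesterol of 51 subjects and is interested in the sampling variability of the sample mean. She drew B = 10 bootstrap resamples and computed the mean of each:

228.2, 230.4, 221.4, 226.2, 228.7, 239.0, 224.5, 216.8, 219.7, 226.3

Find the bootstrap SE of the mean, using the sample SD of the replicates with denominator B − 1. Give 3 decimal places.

SE* = 6.220

Bootstrap SE is the standard deviation of the 10 replicate means.
Mean of replicates: (228.2 + 230.4 + 221.4 + 226.2 + 228.7 + 239.0 + 224.5 + 216.8 + 219.7 + 226.3) / 10 = 2261.2000 / 10 = 226.1200
Sum of squared deviations: (+2.0800)² + (+4.2800)² + (−4.7200)² + (+0.0800)² + (+2.5800)² + (+12.8800)² + (−1.6200)² + (−9.3200)² + (−6.4200)² + (+0.1800)² = 348.2160
Variance = 348.2160 / 9 = 38.6907
SE* = √38.6907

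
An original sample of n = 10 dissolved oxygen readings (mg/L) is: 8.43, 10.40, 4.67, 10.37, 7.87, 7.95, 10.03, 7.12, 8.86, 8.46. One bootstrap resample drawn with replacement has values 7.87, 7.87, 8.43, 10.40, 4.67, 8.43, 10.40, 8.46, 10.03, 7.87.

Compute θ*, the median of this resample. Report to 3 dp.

θ* = 8.430

Sorted: 4.67, 7.87, 7.87, 7.87, 8.43, 8.43, 8.46, 10.03, 10.40, 10.40
Median = average of the two middle values = 8.430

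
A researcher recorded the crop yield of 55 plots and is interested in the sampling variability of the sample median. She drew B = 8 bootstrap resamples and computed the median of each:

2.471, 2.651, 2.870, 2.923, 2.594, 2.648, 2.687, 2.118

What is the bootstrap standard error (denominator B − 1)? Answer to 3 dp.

SE* = 0.249

Bootstrap SE is the standard deviation of the 8 replicate medians.
Mean of replicates: (2.471 + 2.651 + 2.870 + 2.923 + 2.594 + 2.648 + 2.687 + 2.118) / 8 = 20.9620 / 8 = 2.6202
Sum of squared deviations: (−0.1492)² + (+0.0307)² + (+0.2498)² + (+0.3028)² + (−0.0263)² + (+0.0278)² + (+0.0667)² + (−0.5023)² = 0.4354
Variance = 0.4354 / 7 = 0.0622
SE* = √0.0622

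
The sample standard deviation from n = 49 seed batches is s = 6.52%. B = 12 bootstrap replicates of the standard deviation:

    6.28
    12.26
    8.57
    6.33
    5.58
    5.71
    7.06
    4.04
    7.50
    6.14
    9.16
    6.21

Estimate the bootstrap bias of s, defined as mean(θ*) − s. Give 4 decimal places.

bias = +0.5500

mean(θ*) = (6.28 + 12.26 + 8.57 + 6.33 + 5.58 + 5.71 + 7.06 + 4.04 + 7.50 + 6.14 + 9.16 + 6.21) / 12 = 7.07000
bias = 7.07000 − 6.52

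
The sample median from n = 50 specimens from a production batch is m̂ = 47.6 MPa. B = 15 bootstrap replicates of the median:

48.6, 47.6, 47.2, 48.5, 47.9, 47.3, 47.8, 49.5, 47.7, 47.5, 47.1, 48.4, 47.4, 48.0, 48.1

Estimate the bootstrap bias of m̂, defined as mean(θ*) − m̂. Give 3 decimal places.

bias = +0.307

mean(θ*) = (48.6 + 47.6 + 47.2 + 48.5 + 47.9 + 47.3 + 47.8 + 49.5 + 47.7 + 47.5 + 47.1 + 48.4 + 47.4 + 48.0 + 48.1) / 15 = 47.9067
bias = 47.9067 − 47.6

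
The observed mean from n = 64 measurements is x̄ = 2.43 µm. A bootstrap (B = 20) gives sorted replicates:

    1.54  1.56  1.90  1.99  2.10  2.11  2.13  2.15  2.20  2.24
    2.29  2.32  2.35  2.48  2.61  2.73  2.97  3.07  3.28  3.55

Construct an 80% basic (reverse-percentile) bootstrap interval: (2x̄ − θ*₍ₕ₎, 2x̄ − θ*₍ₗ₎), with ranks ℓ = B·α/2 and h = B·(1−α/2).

Percentile endpoints at ranks 2 and 18: θ*₍2₎ = 1.56, θ*₍18₎ = 3.07.
Basic interval reflects these around x̄:
  lower = 2 × 2.43 − 3.07 = 1.79
  upper = 2 × 2.43 − 1.56 = 3.30

(1.79, 3.30)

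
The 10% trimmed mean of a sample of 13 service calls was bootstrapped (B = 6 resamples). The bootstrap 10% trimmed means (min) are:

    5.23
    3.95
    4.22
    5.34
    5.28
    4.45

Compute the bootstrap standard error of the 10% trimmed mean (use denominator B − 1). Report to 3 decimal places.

Bootstrap SE is the standard deviation of the 6 replicate 10% trimmed means.
Mean of replicates: (5.23 + 3.95 + 4.22 + 5.34 + 5.28 + 4.45) / 6 = 28.4700 / 6 = 4.7450
Sum of squared deviations: (+0.4850)² + (−0.7950)² + (−0.5250)² + (+0.5950)² + (+0.5350)² + (−0.2950)² = 1.8702
Variance = 1.8702 / 5 = 0.3740
SE* = √0.3740

SE* = 0.612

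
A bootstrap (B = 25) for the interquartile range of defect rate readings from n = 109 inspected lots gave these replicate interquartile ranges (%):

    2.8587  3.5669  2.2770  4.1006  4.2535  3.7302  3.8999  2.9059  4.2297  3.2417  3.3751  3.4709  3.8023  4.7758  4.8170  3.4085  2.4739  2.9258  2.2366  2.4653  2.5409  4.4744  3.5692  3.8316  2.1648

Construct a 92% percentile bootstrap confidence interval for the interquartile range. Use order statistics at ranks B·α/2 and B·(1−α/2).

(2.1648, 4.7758)

Sorted replicates: 2.1648, 2.2366, 2.2770, 2.4653, 2.4739, 2.5409, 2.8587, 2.9059, 2.9258, 3.2417, 3.3751, 3.4085, 3.4709, 3.5669, 3.5692, 3.7302, 3.8023, 3.8316, 3.8999, 4.1006, 4.2297, 4.2535, 4.4744, 4.7758, 4.8170
α = 0.08; lower rank = 25 × 0.040 = 1; upper rank = 25 × 0.960 = 24.
The 1st smallest replicate is 2.1648; the 24th is 4.7758.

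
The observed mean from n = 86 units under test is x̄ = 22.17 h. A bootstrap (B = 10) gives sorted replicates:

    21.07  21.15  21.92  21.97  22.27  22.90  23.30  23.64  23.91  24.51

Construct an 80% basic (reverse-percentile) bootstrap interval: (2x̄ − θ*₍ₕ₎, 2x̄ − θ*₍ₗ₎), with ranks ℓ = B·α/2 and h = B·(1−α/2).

(20.43, 23.27)

Percentile endpoints at ranks 1 and 9: θ*₍1₎ = 21.07, θ*₍9₎ = 23.91.
Basic interval reflects these around x̄:
  lower = 2 × 22.17 − 23.91 = 20.43
  upper = 2 × 22.17 − 21.07 = 23.27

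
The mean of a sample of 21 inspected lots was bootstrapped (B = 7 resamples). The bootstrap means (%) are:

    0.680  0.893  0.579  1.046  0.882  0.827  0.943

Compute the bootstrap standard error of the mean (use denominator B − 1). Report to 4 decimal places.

SE* = 0.1588

Bootstrap SE is the standard deviation of the 7 replicate means.
Mean of replicates: (0.680 + 0.893 + 0.579 + 1.046 + 0.882 + 0.827 + 0.943) / 7 = 5.85000 / 7 = 0.83571
Sum of squared deviations: (−0.15571)² + (+0.05729)² + (−0.25671)² + (+0.21029)² + (+0.04629)² + (−0.00871)² + (+0.10729)² = 0.15138
Variance = 0.15138 / 6 = 0.02523
SE* = √0.02523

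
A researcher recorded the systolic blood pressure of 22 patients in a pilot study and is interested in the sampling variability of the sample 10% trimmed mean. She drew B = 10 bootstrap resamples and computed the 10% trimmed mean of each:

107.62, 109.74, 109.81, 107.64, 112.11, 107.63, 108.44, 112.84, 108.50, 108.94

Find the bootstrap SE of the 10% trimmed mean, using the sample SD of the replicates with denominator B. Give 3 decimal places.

Bootstrap SE is the standard deviation of the 10 replicate 10% trimmed means.
Mean of replicates: (107.62 + 109.74 + 109.81 + 107.64 + 112.11 + 107.63 + 108.44 + 112.84 + 108.50 + 108.94) / 10 = 1093.2700 / 10 = 109.3270
Sum of squared deviations: (−1.7070)² + (+0.4130)² + (+0.4830)² + (−1.6870)² + (+2.7830)² + (−1.6970)² + (−0.8870)² + (+3.5130)² + (−0.8270)² + (−0.3870)² = 30.7502
Variance = 30.7502 / 10 = 3.0750
SE* = √3.0750

SE* = 1.754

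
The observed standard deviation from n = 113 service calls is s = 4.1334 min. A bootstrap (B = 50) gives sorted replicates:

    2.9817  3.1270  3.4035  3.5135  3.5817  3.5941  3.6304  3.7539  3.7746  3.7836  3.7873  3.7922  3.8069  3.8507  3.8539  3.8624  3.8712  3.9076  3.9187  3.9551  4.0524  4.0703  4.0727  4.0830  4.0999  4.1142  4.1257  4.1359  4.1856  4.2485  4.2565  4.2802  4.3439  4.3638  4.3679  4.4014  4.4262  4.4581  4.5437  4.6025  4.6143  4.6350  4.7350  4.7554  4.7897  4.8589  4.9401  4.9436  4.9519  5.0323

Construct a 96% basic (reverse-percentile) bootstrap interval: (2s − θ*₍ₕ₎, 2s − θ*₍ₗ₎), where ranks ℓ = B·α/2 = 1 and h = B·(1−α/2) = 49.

Percentile endpoints at ranks 1 and 49: θ*₍1₎ = 2.9817, θ*₍49₎ = 4.9519.
Basic interval reflects these around s:
  lower = 2 × 4.1334 − 4.9519 = 3.3149
  upper = 2 × 4.1334 − 2.9817 = 5.2851

(3.3149, 5.2851)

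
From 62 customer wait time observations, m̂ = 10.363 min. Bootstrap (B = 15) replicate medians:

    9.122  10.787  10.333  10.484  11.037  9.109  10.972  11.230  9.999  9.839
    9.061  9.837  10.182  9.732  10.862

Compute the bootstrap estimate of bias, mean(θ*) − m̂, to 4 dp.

bias = −0.1906

mean(θ*) = (9.122 + 10.787 + 10.333 + 10.484 + 11.037 + 9.109 + 10.972 + 11.230 + 9.999 + 9.839 + 9.061 + 9.837 + 10.182 + 9.732 + 10.862) / 15 = 10.17240
bias = 10.17240 − 10.363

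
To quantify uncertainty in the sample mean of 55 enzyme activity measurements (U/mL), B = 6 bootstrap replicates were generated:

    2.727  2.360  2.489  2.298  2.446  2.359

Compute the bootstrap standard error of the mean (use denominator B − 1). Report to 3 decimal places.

Bootstrap SE is the standard deviation of the 6 replicate means.
Mean of replicates: (2.727 + 2.360 + 2.489 + 2.298 + 2.446 + 2.359) / 6 = 14.6790 / 6 = 2.4465
Sum of squared deviations: (+0.2805)² + (−0.0865)² + (+0.0425)² + (−0.1485)² + (−0.0005)² + (−0.0875)² = 0.1177
Variance = 0.1177 / 5 = 0.0235
SE* = √0.0235

SE* = 0.153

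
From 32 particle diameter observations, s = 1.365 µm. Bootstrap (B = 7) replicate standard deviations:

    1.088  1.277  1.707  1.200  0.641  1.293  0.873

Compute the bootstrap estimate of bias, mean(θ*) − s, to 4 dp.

bias = −0.2109

mean(θ*) = (1.088 + 1.277 + 1.707 + 1.200 + 0.641 + 1.293 + 0.873) / 7 = 1.15414
bias = 1.15414 − 1.365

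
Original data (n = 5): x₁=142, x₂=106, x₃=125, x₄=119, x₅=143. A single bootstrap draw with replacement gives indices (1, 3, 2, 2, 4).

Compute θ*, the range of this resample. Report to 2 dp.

θ* = 36.00

Resample values: 142, 125, 106, 106, 119.
Range = 142 − 106 = 36.00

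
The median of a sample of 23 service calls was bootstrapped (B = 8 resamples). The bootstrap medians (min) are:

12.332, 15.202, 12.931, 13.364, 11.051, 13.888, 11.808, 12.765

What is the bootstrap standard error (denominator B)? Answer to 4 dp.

SE* = 1.1959

Bootstrap SE is the standard deviation of the 8 replicate medians.
Mean of replicates: (12.332 + 15.202 + 12.931 + 13.364 + 11.051 + 13.888 + 11.808 + 12.765) / 8 = 103.34100 / 8 = 12.91763
Sum of squared deviations: (−0.58563)² + (+2.28437)² + (+0.01337)² + (+0.44637)² + (−1.86663)² + (+0.97037)² + (−1.10963)² + (−0.15263)² = 11.44123
Variance = 11.44123 / 8 = 1.43015
SE* = √1.43015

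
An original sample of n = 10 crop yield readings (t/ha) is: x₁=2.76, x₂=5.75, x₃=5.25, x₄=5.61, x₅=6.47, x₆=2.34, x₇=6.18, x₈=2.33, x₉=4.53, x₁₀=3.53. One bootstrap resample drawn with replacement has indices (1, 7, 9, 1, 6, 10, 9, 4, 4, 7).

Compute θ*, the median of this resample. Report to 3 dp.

θ* = 4.530

Resample values: 2.76, 6.18, 4.53, 2.76, 2.34, 3.53, 4.53, 5.61, 5.61, 6.18.
Sorted: 2.34, 2.76, 2.76, 3.53, 4.53, 4.53, 5.61, 5.61, 6.18, 6.18
Median = average of the two middle values = 4.530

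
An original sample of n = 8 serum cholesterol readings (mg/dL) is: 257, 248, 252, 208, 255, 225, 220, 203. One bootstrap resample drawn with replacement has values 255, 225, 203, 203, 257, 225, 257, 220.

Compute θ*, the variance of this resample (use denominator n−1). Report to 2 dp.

θ* = 526.84

Mean = 230.6250; sum of squared deviations = 3687.8750
s² = 3687.8750 / 7 = 526.8393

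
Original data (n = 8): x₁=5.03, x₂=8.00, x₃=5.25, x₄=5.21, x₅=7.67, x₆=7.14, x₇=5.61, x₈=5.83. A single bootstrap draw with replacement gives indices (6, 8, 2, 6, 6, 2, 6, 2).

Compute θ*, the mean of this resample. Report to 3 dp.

Resample values: 7.14, 5.83, 8.00, 7.14, 7.14, 8.00, 7.14, 8.00.
Mean = (7.14 + 5.83 + 8.00 + 7.14 + 7.14 + 8.00 + 7.14 + 8.00) / 8 = 58.390 / 8 = 7.299

θ* = 7.299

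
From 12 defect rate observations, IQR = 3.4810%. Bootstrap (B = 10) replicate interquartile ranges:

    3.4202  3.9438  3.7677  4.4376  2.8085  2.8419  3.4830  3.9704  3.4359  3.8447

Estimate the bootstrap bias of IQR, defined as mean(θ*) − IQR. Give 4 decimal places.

mean(θ*) = (3.4202 + 3.9438 + 3.7677 + 4.4376 + 2.8085 + 2.8419 + 3.4830 + 3.9704 + 3.4359 + 3.8447) / 10 = 3.59537
bias = 3.59537 − 3.4810

bias = +0.1144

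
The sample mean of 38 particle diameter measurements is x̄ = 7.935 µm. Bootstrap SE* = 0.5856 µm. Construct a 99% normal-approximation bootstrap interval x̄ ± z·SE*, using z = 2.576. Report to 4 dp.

(6.4265, 9.4435)

Margin = 2.576 × 0.5856 = 1.50851
Interval: 7.935 ± 1.50851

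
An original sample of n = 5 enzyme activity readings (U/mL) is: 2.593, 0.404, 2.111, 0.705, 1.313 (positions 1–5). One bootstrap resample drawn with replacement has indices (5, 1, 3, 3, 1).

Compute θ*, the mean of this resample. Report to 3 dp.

Resample values: 1.313, 2.593, 2.111, 2.111, 2.593.
Mean = (1.313 + 2.593 + 2.111 + 2.111 + 2.593) / 5 = 10.7210 / 5 = 2.144

θ* = 2.144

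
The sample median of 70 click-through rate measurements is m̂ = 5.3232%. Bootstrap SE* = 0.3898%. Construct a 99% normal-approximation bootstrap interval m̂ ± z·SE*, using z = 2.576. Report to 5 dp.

Margin = 2.576 × 0.3898 = 1.004125
Interval: 5.3232 ± 1.004125

(4.31908, 6.32732)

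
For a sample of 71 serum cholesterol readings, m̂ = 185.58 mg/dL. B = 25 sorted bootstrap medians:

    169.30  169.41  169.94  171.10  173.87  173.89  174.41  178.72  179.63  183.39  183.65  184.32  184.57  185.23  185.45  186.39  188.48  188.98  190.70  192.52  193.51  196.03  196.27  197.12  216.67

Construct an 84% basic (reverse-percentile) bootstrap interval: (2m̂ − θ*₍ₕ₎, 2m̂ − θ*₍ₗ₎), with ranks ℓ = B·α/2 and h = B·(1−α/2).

(174.89, 201.75)

Percentile endpoints at ranks 2 and 23: θ*₍2₎ = 169.41, θ*₍23₎ = 196.27.
Basic interval reflects these around m̂:
  lower = 2 × 185.58 − 196.27 = 174.89
  upper = 2 × 185.58 − 169.41 = 201.75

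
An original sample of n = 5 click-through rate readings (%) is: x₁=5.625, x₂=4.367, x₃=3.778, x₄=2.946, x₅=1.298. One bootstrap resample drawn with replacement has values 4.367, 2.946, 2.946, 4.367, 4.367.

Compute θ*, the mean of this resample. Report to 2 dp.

Mean = (4.367 + 2.946 + 2.946 + 4.367 + 4.367) / 5 = 18.9930 / 5 = 3.80

θ* = 3.80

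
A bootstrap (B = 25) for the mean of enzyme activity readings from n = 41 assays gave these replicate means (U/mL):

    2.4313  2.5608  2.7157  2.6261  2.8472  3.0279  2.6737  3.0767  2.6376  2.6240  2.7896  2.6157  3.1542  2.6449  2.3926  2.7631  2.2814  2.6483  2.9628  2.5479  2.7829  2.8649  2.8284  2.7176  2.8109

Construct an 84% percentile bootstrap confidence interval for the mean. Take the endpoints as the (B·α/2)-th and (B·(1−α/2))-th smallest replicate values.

Sorted replicates: 2.2814, 2.3926, 2.4313, 2.5479, 2.5608, 2.6157, 2.6240, 2.6261, 2.6376, 2.6449, 2.6483, 2.6737, 2.7157, 2.7176, 2.7631, 2.7829, 2.7896, 2.8109, 2.8284, 2.8472, 2.8649, 2.9628, 3.0279, 3.0767, 3.1542
α = 0.16; lower rank = 25 × 0.080 = 2; upper rank = 25 × 0.920 = 23.
The 2nd smallest replicate is 2.3926; the 23rd is 3.0279.

(2.3926, 3.0279)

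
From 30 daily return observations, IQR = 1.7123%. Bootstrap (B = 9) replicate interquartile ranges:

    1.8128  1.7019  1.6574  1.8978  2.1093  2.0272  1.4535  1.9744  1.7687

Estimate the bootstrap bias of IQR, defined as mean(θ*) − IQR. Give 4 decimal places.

mean(θ*) = (1.8128 + 1.7019 + 1.6574 + 1.8978 + 2.1093 + 2.0272 + 1.4535 + 1.9744 + 1.7687) / 9 = 1.82256
bias = 1.82256 − 1.7123

bias = +0.1103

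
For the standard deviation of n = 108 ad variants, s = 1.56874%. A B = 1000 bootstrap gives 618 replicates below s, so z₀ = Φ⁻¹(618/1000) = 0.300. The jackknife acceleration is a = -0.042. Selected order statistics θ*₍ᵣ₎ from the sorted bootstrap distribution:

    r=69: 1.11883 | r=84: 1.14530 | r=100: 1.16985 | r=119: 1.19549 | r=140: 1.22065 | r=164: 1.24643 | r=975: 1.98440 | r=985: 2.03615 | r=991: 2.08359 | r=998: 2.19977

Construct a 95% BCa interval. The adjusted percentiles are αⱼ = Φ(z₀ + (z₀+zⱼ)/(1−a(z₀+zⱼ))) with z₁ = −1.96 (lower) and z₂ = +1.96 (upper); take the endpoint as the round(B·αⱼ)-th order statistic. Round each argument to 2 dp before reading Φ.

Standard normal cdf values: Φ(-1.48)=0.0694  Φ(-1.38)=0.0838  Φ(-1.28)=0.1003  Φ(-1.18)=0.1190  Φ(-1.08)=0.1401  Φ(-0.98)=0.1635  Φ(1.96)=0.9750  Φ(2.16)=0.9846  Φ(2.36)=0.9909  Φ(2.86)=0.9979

Lower: z₀ + z₁ = 0.300 + (-1.960) = -1.660; 1 − a(z₀+z₁) = 1 − (-0.042)(-1.660) = 0.9303; argument = 0.300 + (-1.660)/0.9303 = -1.4844 → -1.48.
α₁ = Φ(-1.48) = 0.0694; rank = round(1000 × 0.0694) = 69; θ*₍69₎ = 1.11883.
Upper: z₀ + z₂ = 2.260; 1 − a(z₀+z₂) = 1.0949; argument = 2.3641 → 2.36; α₂ = 0.9909; rank = 991; θ*₍991₎ = 2.08359.

(1.11883, 2.08359)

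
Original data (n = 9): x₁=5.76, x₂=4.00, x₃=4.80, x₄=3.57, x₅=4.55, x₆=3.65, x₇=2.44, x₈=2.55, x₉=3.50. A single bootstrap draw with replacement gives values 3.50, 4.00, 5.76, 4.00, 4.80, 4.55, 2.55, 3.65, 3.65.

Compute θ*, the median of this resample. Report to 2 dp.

Sorted: 2.55, 3.50, 3.65, 3.65, 4.00, 4.00, 4.55, 4.80, 5.76
Median = middle value = 4.00

θ* = 4.00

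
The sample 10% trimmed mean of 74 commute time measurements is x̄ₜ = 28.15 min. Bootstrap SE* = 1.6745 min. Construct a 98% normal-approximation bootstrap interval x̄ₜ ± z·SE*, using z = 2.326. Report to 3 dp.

(24.255, 32.045)

Margin = 2.326 × 1.6745 = 3.8949
Interval: 28.15 ± 3.8949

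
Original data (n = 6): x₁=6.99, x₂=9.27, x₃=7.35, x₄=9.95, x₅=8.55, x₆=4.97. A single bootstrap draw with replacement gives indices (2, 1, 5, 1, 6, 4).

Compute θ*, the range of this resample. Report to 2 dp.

Resample values: 9.27, 6.99, 8.55, 6.99, 4.97, 9.95.
Range = 9.95 − 4.97 = 4.98

θ* = 4.98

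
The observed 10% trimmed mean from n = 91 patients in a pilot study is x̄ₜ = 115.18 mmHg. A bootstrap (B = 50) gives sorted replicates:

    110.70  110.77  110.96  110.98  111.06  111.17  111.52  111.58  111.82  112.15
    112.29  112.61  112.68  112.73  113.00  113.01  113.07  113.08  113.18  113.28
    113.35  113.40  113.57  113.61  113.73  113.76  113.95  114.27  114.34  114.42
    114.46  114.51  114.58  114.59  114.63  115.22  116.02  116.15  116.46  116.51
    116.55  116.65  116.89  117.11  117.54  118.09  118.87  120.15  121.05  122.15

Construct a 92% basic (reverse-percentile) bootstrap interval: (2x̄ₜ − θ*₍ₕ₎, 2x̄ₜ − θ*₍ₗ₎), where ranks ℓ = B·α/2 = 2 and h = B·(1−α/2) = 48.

(110.21, 119.59)

Percentile endpoints at ranks 2 and 48: θ*₍2₎ = 110.77, θ*₍48₎ = 120.15.
Basic interval reflects these around x̄ₜ:
  lower = 2 × 115.18 − 120.15 = 110.21
  upper = 2 × 115.18 − 110.77 = 119.59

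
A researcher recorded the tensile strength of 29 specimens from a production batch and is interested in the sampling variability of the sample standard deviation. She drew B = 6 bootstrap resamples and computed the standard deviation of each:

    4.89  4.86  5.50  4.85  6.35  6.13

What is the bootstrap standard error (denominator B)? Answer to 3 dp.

Bootstrap SE is the standard deviation of the 6 replicate standard deviations.
Mean of replicates: (4.89 + 4.86 + 5.50 + 4.85 + 6.35 + 6.13) / 6 = 32.5800 / 6 = 5.4300
Sum of squared deviations: (−0.5400)² + (−0.5700)² + (+0.0700)² + (−0.5800)² + (+0.9200)² + (+0.7000)² = 2.2942
Variance = 2.2942 / 6 = 0.3824
SE* = √0.3824

SE* = 0.618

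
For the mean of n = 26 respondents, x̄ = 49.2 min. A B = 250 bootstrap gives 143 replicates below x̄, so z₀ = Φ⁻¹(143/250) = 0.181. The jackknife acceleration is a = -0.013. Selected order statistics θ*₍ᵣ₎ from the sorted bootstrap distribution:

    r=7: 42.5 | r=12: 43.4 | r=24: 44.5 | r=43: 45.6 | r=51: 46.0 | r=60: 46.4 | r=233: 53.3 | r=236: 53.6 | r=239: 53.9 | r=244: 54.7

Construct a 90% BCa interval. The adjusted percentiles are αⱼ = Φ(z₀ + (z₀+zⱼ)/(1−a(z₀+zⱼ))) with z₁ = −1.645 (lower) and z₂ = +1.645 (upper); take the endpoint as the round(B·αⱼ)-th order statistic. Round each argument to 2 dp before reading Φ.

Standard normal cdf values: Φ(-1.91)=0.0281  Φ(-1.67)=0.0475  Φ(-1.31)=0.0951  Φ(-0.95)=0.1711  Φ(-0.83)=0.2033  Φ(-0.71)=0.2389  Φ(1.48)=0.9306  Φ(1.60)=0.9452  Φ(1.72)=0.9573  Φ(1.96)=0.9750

(44.5, 54.7)

Lower: z₀ + z₁ = 0.181 + (-1.645) = -1.464; 1 − a(z₀+z₁) = 1 − (-0.013)(-1.464) = 0.9810; argument = 0.181 + (-1.464)/0.9810 = -1.3114 → -1.31.
α₁ = Φ(-1.31) = 0.0951; rank = round(250 × 0.0951) = 24; θ*₍24₎ = 44.5.
Upper: z₀ + z₂ = 1.826; 1 − a(z₀+z₂) = 1.0237; argument = 1.9647 → 1.96; α₂ = 0.9750; rank = 244; θ*₍244₎ = 54.7.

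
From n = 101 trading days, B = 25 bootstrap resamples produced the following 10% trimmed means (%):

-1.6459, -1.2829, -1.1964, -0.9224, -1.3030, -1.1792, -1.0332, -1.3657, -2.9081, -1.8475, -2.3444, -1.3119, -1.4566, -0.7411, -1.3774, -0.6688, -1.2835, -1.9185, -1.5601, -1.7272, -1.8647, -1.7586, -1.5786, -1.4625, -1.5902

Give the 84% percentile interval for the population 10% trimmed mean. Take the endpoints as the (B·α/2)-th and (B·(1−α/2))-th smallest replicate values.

Sorted replicates: -2.9081, -2.3444, -1.9185, -1.8647, -1.8475, -1.7586, -1.7272, -1.6459, -1.5902, -1.5786, -1.5601, -1.4625, -1.4566, -1.3774, -1.3657, -1.3119, -1.3030, -1.2835, -1.2829, -1.1964, -1.1792, -1.0332, -0.9224, -0.7411, -0.6688
α = 0.16; lower rank = 25 × 0.080 = 2; upper rank = 25 × 0.920 = 23.
The 2nd smallest replicate is -2.3444; the 23rd is -0.9224.

(-2.3444, -0.9224)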